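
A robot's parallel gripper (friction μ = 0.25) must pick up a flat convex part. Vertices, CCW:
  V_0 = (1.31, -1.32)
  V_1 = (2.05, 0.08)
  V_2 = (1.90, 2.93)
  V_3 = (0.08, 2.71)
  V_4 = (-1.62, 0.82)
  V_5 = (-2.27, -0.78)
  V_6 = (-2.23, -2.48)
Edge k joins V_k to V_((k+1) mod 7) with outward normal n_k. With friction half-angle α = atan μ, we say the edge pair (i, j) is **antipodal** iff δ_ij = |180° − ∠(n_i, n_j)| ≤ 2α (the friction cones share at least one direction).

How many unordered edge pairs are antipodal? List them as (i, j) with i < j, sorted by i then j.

α = atan 0.25 = 14.04°;  2α = 28.07°
n_0 = (+0.8841, -0.4673)
n_1 = (+0.9986, +0.0526)
n_2 = (-0.1200, +0.9928)
n_3 = (-0.7435, +0.6687)
n_4 = (-0.9265, +0.3764)
n_5 = (-0.9997, -0.0235)
n_6 = (+0.3114, -0.9503)
  (0,1): δ = 149.13°  ·
  (0,2): δ = 55.25°  ·
  (0,3): δ = 14.11°  ✓
  (0,4): δ = 5.75°  ✓
  (0,5): δ = 29.21°  ·
  (0,6): δ = 136.00°  ·
  (1,2): δ = 86.12°  ·
  (1,3): δ = 44.98°  ·
  (1,4): δ = 25.12°  ✓
  (1,5): δ = 1.66°  ✓
  (1,6): δ = 105.13°  ·
  (2,3): δ = 138.86°  ·
  (2,4): δ = 119.00°  ·
  (2,5): δ = 95.54°  ·
  (2,6): δ = 11.25°  ✓
  (3,4): δ = 160.14°  ·
  (3,5): δ = 136.68°  ·
  (3,6): δ = 29.89°  ·
  (4,5): δ = 156.54°  ·
  (4,6): δ = 49.75°  ·
  (5,6): δ = 73.20°  ·
antipodal pairs: 5

count = 5; pairs: (0,3), (0,4), (1,4), (1,5), (2,6)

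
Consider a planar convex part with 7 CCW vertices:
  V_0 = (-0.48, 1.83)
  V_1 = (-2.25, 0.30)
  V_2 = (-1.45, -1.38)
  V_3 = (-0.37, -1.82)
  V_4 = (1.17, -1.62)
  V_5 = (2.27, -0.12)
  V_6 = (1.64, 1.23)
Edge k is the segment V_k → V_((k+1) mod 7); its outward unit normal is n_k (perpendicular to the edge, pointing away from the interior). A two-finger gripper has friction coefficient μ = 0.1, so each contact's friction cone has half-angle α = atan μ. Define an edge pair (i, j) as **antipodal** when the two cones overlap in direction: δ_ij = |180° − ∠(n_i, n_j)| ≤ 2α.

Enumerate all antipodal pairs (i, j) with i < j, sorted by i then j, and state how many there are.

count = 2; pairs: (1,5), (2,6)

α = atan 0.1 = 5.71°;  2α = 11.42°
n_0 = (-0.6540, +0.7565)
n_1 = (-0.9029, -0.4299)
n_2 = (-0.3773, -0.9261)
n_3 = (+0.1288, -0.9917)
n_4 = (+0.8064, -0.5914)
n_5 = (+0.9062, +0.4229)
n_6 = (+0.2723, +0.9622)
  (0,1): δ = 105.38°  ·
  (0,2): δ = 63.01°  ·
  (0,3): δ = 33.44°  ·
  (0,4): δ = 12.91°  ·
  (0,5): δ = 74.18°  ·
  (0,6): δ = 123.36°  ·
  (1,2): δ = 137.63°  ·
  (1,3): δ = 108.06°  ·
  (1,4): δ = 61.72°  ·
  (1,5): δ = 0.45°  ✓
  (1,6): δ = 48.73°  ·
  (2,3): δ = 150.43°  ·
  (2,4): δ = 104.09°  ·
  (2,5): δ = 42.82°  ·
  (2,6): δ = 6.36°  ✓
  (3,4): δ = 133.65°  ·
  (3,5): δ = 72.38°  ·
  (3,6): δ = 23.20°  ·
  (4,5): δ = 118.73°  ·
  (4,6): δ = 69.55°  ·
  (5,6): δ = 130.82°  ·
antipodal pairs: 2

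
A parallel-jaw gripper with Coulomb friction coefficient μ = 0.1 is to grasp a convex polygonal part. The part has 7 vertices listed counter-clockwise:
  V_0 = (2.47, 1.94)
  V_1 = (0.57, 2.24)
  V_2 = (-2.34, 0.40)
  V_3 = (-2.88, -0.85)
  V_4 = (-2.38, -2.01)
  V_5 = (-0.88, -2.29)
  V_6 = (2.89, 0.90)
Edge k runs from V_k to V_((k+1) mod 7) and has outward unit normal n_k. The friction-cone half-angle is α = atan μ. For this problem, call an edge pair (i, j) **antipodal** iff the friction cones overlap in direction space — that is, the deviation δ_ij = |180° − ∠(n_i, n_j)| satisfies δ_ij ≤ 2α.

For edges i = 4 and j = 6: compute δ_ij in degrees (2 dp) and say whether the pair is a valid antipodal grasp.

δ = 57.44°, invalid

α = atan 0.1 = 5.71°;  2α = 11.42°
edge 4: e_4 = (+1.50, -0.28);  n_4 = (-0.1835, -0.9830)
edge 6: e_6 = (-0.42, +1.04);  n_6 = (+0.9272, +0.3745)
∠(n_4, n_6) = 122.56°
δ = |180° − 122.56°| = 57.44°
57.44° > 2α = 11.42°  →  invalid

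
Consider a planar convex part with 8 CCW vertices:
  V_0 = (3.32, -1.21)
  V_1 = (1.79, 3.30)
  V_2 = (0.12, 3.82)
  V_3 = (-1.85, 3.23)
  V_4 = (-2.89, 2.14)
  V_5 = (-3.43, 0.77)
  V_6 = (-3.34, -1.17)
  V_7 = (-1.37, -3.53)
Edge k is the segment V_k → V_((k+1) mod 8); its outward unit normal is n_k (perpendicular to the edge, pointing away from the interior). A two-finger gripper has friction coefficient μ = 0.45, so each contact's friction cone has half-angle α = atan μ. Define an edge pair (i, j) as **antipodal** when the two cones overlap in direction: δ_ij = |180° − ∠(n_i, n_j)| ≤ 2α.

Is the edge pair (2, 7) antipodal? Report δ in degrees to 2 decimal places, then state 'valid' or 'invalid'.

α = atan 0.45 = 24.23°;  2α = 48.46°
edge 2: e_2 = (-1.97, -0.59);  n_2 = (-0.2869, +0.9580)
edge 7: e_7 = (+4.69, +2.32);  n_7 = (+0.4434, -0.8963)
∠(n_2, n_7) = 170.35°
δ = |180° − 170.35°| = 9.65°
9.65° ≤ 2α = 48.46°  →  valid

δ = 9.65°, valid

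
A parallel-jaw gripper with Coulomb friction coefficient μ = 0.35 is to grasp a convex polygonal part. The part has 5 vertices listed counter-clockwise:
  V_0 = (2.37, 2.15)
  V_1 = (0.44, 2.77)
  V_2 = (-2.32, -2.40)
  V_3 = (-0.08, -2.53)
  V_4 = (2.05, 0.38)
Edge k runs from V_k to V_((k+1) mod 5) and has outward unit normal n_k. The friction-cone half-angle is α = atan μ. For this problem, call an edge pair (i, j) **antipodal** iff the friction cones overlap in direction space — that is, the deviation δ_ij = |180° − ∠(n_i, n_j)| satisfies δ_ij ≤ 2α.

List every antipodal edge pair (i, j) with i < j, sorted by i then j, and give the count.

α = atan 0.35 = 19.29°;  2α = 38.58°
n_0 = (+0.3058, +0.9521)
n_1 = (-0.8822, +0.4709)
n_2 = (-0.0579, -0.9983)
n_3 = (+0.8069, -0.5906)
n_4 = (+0.9840, -0.1779)
  (0,1): δ = 100.29°  ·
  (0,2): δ = 14.49°  ✓
  (0,3): δ = 71.61°  ·
  (0,4): δ = 97.56°  ·
  (1,2): δ = 65.23°  ·
  (1,3): δ = 8.11°  ✓
  (1,4): δ = 17.85°  ✓
  (2,3): δ = 122.88°  ·
  (2,4): δ = 96.93°  ·
  (3,4): δ = 154.05°  ·
antipodal pairs: 3

count = 3; pairs: (0,2), (1,3), (1,4)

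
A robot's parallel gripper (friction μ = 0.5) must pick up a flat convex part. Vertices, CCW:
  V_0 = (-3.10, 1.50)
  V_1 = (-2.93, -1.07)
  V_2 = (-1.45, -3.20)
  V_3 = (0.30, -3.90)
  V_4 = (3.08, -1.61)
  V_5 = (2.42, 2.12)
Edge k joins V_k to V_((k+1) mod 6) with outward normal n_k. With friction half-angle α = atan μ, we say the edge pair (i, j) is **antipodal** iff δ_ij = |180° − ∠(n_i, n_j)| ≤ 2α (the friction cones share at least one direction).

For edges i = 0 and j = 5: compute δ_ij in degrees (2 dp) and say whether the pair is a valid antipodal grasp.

α = atan 0.5 = 26.57°;  2α = 53.13°
edge 0: e_0 = (+0.17, -2.57);  n_0 = (-0.9978, -0.0660)
edge 5: e_5 = (-5.52, -0.62);  n_5 = (-0.1116, +0.9938)
∠(n_0, n_5) = 87.38°
δ = |180° − 87.38°| = 92.62°
92.62° > 2α = 53.13°  →  invalid

δ = 92.62°, invalid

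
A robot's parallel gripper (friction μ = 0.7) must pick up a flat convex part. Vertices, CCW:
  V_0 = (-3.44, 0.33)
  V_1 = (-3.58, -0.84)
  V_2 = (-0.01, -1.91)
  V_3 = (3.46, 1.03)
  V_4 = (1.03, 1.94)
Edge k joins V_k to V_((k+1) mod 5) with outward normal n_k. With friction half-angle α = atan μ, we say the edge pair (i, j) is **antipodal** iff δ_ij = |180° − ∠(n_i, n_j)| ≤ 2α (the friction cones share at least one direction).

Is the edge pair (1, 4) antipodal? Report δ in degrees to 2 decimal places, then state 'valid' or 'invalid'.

α = atan 0.7 = 34.99°;  2α = 69.98°
edge 1: e_1 = (+3.57, -1.07);  n_1 = (-0.2871, -0.9579)
edge 4: e_4 = (-4.47, -1.61);  n_4 = (-0.3389, +0.9408)
∠(n_1, n_4) = 143.51°
δ = |180° − 143.51°| = 36.49°
36.49° ≤ 2α = 69.98°  →  valid

δ = 36.49°, valid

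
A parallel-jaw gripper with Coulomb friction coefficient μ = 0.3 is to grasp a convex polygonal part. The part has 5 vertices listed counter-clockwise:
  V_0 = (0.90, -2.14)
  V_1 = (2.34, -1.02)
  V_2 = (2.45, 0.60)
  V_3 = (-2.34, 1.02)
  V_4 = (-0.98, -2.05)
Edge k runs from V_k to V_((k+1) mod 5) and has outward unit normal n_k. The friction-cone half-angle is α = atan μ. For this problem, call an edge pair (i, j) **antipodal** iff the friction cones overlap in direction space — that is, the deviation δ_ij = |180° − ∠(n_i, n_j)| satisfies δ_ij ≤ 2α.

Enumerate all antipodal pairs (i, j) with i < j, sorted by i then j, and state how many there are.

α = atan 0.3 = 16.70°;  2α = 33.40°
n_0 = (+0.6139, -0.7894)
n_1 = (+0.9977, -0.0677)
n_2 = (+0.0873, +0.9962)
n_3 = (-0.9143, -0.4050)
n_4 = (-0.0478, -0.9989)
  (0,1): δ = 131.76°  ·
  (0,2): δ = 42.89°  ·
  (0,3): δ = 76.02°  ·
  (0,4): δ = 139.38°  ·
  (1,2): δ = 91.13°  ·
  (1,3): δ = 27.78°  ✓
  (1,4): δ = 91.14°  ·
  (2,3): δ = 61.10°  ·
  (2,4): δ = 2.27°  ✓
  (3,4): δ = 116.63°  ·
antipodal pairs: 2

count = 2; pairs: (1,3), (2,4)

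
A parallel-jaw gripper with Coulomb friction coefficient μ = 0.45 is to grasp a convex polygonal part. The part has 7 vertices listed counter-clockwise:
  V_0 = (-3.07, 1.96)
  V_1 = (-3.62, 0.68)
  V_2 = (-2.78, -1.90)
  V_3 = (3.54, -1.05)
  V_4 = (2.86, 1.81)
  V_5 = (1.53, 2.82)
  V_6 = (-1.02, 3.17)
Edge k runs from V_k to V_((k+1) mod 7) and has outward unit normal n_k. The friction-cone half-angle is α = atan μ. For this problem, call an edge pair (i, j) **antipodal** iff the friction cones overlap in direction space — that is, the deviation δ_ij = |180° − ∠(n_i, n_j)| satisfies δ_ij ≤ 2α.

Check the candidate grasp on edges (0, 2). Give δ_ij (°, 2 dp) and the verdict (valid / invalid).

δ = 59.09°, invalid

α = atan 0.45 = 24.23°;  2α = 48.46°
edge 0: e_0 = (-0.55, -1.28);  n_0 = (-0.9188, +0.3948)
edge 2: e_2 = (+6.32, +0.85);  n_2 = (+0.1333, -0.9911)
∠(n_0, n_2) = 120.91°
δ = |180° − 120.91°| = 59.09°
59.09° > 2α = 48.46°  →  invalid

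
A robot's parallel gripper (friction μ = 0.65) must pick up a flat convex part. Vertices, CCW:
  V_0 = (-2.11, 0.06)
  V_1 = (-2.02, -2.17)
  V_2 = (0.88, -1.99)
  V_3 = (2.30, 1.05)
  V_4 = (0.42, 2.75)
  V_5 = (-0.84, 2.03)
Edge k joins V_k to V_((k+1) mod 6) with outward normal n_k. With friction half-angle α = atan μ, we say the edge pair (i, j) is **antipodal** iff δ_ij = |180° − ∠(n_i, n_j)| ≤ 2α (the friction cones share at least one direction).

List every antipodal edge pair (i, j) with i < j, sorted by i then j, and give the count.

count = 7; pairs: (0,2), (0,3), (1,3), (1,4), (1,5), (2,4), (2,5)

α = atan 0.65 = 33.02°;  2α = 66.05°
n_0 = (-0.9992, -0.0403)
n_1 = (+0.0619, -0.9981)
n_2 = (+0.9060, -0.4232)
n_3 = (+0.6707, +0.7417)
n_4 = (-0.4961, +0.8682)
n_5 = (-0.8405, +0.5418)
  (0,1): δ = 88.76°  ·
  (0,2): δ = 27.35°  ✓
  (0,3): δ = 45.57°  ✓
  (0,4): δ = 117.43°  ·
  (0,5): δ = 144.88°  ·
  (1,2): δ = 118.59°  ·
  (1,3): δ = 45.67°  ✓
  (1,4): δ = 26.19°  ✓
  (1,5): δ = 53.64°  ✓
  (2,3): δ = 107.08°  ·
  (2,4): δ = 35.22°  ✓
  (2,5): δ = 7.77°  ✓
  (3,4): δ = 108.13°  ·
  (3,5): δ = 80.69°  ·
  (4,5): δ = 152.55°  ·
antipodal pairs: 7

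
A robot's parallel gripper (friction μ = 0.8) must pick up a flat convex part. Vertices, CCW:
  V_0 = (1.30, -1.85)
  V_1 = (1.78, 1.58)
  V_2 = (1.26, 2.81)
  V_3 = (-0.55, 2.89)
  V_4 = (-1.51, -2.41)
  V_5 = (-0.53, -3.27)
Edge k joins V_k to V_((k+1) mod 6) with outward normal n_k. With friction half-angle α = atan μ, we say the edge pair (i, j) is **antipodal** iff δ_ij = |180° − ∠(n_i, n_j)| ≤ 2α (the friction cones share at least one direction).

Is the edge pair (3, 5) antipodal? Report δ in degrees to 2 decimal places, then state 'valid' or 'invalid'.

α = atan 0.8 = 38.66°;  2α = 77.32°
edge 3: e_3 = (-0.96, -5.30);  n_3 = (-0.9840, +0.1782)
edge 5: e_5 = (+1.83, +1.42);  n_5 = (+0.6130, -0.7900)
∠(n_3, n_5) = 138.08°
δ = |180° − 138.08°| = 41.92°
41.92° ≤ 2α = 77.32°  →  valid

δ = 41.92°, valid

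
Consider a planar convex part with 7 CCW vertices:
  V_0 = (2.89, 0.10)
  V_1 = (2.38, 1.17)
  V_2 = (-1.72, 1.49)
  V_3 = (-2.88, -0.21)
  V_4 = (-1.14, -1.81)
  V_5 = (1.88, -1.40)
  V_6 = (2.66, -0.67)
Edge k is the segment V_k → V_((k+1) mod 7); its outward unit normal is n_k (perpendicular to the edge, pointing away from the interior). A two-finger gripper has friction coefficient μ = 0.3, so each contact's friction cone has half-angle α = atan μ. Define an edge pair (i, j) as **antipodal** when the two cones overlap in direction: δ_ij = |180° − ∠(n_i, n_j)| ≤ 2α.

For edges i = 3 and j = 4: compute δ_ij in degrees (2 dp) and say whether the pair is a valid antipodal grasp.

δ = 129.67°, invalid

α = atan 0.3 = 16.70°;  2α = 33.40°
edge 3: e_3 = (+1.74, -1.60);  n_3 = (-0.6769, -0.7361)
edge 4: e_4 = (+3.02, +0.41);  n_4 = (+0.1345, -0.9909)
∠(n_3, n_4) = 50.33°
δ = |180° − 50.33°| = 129.67°
129.67° > 2α = 33.40°  →  invalid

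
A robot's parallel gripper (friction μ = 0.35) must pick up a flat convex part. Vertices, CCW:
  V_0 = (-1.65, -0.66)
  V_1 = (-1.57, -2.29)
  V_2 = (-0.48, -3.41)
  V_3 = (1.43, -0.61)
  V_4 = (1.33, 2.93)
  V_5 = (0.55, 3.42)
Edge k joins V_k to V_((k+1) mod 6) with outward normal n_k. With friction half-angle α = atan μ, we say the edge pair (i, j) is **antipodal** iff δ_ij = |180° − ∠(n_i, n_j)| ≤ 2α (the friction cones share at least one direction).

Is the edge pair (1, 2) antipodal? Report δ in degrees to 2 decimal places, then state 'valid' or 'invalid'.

δ = 78.52°, invalid

α = atan 0.35 = 19.29°;  2α = 38.58°
edge 1: e_1 = (+1.09, -1.12);  n_1 = (-0.7166, -0.6974)
edge 2: e_2 = (+1.91, +2.80);  n_2 = (+0.8261, -0.5635)
∠(n_1, n_2) = 101.48°
δ = |180° − 101.48°| = 78.52°
78.52° > 2α = 38.58°  →  invalid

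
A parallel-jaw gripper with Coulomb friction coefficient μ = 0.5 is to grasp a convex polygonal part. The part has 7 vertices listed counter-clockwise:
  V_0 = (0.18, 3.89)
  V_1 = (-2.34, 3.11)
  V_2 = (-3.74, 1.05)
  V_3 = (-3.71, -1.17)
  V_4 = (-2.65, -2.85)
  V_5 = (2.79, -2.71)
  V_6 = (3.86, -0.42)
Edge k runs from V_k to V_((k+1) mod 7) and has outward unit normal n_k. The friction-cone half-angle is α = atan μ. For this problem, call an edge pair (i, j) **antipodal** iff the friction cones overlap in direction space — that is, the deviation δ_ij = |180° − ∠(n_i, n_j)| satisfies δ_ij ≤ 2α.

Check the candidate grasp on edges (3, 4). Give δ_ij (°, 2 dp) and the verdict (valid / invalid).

δ = 120.78°, invalid

α = atan 0.5 = 26.57°;  2α = 53.13°
edge 3: e_3 = (+1.06, -1.68);  n_3 = (-0.8457, -0.5336)
edge 4: e_4 = (+5.44, +0.14);  n_4 = (+0.0257, -0.9997)
∠(n_3, n_4) = 59.22°
δ = |180° − 59.22°| = 120.78°
120.78° > 2α = 53.13°  →  invalid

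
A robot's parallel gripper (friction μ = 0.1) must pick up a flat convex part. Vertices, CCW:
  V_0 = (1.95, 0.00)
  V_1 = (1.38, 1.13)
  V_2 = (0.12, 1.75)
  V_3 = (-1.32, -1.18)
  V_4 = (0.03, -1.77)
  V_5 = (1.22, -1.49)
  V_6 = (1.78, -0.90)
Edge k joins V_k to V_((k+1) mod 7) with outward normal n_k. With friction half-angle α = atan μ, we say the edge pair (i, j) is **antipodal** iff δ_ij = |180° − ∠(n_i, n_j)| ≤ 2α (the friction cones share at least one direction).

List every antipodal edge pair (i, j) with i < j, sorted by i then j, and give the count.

count = 1; pairs: (1,3)

α = atan 0.1 = 5.71°;  2α = 11.42°
n_0 = (+0.8928, +0.4504)
n_1 = (+0.4415, +0.8973)
n_2 = (-0.8975, +0.4411)
n_3 = (-0.4005, -0.9163)
n_4 = (+0.2290, -0.9734)
n_5 = (+0.7253, -0.6884)
n_6 = (+0.9826, -0.1856)
  (0,1): δ = 142.97°  ·
  (0,2): δ = 52.94°  ·
  (0,3): δ = 39.63°  ·
  (0,4): δ = 76.47°  ·
  (0,5): δ = 109.73°  ·
  (0,6): δ = 142.54°  ·
  (1,2): δ = 89.97°  ·
  (1,3): δ = 2.59°  ✓
  (1,4): δ = 39.44°  ·
  (1,5): δ = 72.69°  ·
  (1,6): δ = 105.50°  ·
  (2,3): δ = 87.43°  ·
  (2,4): δ = 50.59°  ·
  (2,5): δ = 17.33°  ·
  (2,6): δ = 15.48°  ·
  (3,4): δ = 143.15°  ·
  (3,5): δ = 109.90°  ·
  (3,6): δ = 77.09°  ·
  (4,5): δ = 146.75°  ·
  (4,6): δ = 113.94°  ·
  (5,6): δ = 147.19°  ·
antipodal pairs: 1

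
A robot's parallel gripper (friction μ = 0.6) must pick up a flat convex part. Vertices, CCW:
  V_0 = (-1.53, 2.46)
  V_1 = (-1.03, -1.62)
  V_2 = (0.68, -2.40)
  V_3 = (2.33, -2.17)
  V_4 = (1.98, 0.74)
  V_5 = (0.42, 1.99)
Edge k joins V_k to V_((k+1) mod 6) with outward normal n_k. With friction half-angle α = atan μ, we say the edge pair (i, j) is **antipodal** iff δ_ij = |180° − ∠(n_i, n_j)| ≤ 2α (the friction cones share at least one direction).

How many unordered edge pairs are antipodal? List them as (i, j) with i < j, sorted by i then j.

α = atan 0.6 = 30.96°;  2α = 61.93°
n_0 = (-0.9926, -0.1216)
n_1 = (-0.4150, -0.9098)
n_2 = (+0.1381, -0.9904)
n_3 = (+0.9928, +0.1194)
n_4 = (+0.6253, +0.7804)
n_5 = (+0.2343, +0.9722)
  (0,1): δ = 121.51°  ·
  (0,2): δ = 89.05°  ·
  (0,3): δ = 0.13°  ✓
  (0,4): δ = 44.31°  ✓
  (0,5): δ = 69.46°  ·
  (1,2): δ = 147.54°  ·
  (1,3): δ = 58.62°  ✓
  (1,4): δ = 14.18°  ✓
  (1,5): δ = 10.97°  ✓
  (2,3): δ = 91.08°  ·
  (2,4): δ = 46.64°  ✓
  (2,5): δ = 21.49°  ✓
  (3,4): δ = 135.56°  ·
  (3,5): δ = 110.41°  ·
  (4,5): δ = 154.85°  ·
antipodal pairs: 7

count = 7; pairs: (0,3), (0,4), (1,3), (1,4), (1,5), (2,4), (2,5)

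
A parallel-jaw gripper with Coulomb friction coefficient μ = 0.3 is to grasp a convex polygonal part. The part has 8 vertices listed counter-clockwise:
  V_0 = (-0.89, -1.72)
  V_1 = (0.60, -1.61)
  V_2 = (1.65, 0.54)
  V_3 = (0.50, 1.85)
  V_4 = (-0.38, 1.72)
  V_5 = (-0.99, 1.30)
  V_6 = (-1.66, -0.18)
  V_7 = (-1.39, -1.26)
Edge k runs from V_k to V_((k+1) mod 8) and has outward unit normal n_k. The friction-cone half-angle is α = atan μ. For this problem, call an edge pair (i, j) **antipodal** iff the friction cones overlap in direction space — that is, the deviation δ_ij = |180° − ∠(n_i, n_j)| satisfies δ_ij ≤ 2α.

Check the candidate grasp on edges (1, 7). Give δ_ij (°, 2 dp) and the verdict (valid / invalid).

α = atan 0.3 = 16.70°;  2α = 33.40°
edge 1: e_1 = (+1.05, +2.15);  n_1 = (+0.8986, -0.4388)
edge 7: e_7 = (+0.50, -0.46);  n_7 = (-0.6771, -0.7359)
∠(n_1, n_7) = 106.58°
δ = |180° − 106.58°| = 73.42°
73.42° > 2α = 33.40°  →  invalid

δ = 73.42°, invalid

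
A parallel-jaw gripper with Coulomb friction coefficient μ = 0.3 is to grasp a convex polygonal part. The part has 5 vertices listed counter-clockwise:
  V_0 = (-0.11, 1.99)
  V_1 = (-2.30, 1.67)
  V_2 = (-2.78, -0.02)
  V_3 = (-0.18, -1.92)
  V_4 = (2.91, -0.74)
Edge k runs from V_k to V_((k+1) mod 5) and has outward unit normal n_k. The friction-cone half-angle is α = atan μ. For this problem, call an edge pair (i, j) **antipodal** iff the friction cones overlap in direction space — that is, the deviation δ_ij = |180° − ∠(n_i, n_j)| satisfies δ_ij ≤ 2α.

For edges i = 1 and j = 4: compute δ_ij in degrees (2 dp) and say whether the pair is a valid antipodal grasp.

α = atan 0.3 = 16.70°;  2α = 33.40°
edge 1: e_1 = (-0.48, -1.69);  n_1 = (-0.9620, +0.2732)
edge 4: e_4 = (-3.02, +2.73);  n_4 = (+0.6706, +0.7418)
∠(n_1, n_4) = 116.26°
δ = |180° − 116.26°| = 63.74°
63.74° > 2α = 33.40°  →  invalid

δ = 63.74°, invalid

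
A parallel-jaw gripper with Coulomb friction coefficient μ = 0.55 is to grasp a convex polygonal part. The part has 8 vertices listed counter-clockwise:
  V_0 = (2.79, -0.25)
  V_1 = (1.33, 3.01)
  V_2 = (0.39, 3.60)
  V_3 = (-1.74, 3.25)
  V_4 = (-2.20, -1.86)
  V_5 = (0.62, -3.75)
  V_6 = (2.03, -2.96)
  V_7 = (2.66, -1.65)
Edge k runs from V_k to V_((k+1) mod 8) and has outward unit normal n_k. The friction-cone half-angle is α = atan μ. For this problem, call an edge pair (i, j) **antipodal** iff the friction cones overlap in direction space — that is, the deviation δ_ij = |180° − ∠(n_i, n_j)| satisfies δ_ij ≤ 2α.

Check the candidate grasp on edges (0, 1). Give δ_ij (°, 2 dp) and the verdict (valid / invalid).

δ = 146.24°, invalid

α = atan 0.55 = 28.81°;  2α = 57.62°
edge 0: e_0 = (-1.46, +3.26);  n_0 = (+0.9127, +0.4087)
edge 1: e_1 = (-0.94, +0.59);  n_1 = (+0.5316, +0.8470)
∠(n_0, n_1) = 33.76°
δ = |180° − 33.76°| = 146.24°
146.24° > 2α = 57.62°  →  invalid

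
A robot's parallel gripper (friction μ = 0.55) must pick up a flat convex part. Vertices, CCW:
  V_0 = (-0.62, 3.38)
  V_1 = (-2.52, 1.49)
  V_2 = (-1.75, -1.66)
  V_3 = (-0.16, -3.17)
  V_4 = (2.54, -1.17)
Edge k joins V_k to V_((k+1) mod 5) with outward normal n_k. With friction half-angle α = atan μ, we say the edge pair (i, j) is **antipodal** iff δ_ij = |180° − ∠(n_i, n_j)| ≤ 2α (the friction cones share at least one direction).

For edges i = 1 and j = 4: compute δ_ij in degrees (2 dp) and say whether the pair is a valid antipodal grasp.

α = atan 0.55 = 28.81°;  2α = 57.62°
edge 1: e_1 = (+0.77, -3.15);  n_1 = (-0.9714, -0.2375)
edge 4: e_4 = (-3.16, +4.55);  n_4 = (+0.8213, +0.5704)
∠(n_1, n_4) = 158.96°
δ = |180° − 158.96°| = 21.04°
21.04° ≤ 2α = 57.62°  →  valid

δ = 21.04°, valid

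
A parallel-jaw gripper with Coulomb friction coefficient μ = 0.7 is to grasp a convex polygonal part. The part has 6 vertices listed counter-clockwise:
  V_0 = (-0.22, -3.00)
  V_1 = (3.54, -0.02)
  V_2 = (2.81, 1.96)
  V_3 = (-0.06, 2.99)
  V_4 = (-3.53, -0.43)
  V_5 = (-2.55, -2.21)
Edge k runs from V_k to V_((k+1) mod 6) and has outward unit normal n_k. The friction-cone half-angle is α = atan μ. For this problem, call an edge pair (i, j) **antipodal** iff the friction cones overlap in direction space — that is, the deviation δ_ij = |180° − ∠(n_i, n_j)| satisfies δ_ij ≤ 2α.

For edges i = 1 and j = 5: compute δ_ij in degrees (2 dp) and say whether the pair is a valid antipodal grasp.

δ = 51.03°, valid

α = atan 0.7 = 34.99°;  2α = 69.98°
edge 1: e_1 = (-0.73, +1.98);  n_1 = (+0.9383, +0.3459)
edge 5: e_5 = (+2.33, -0.79);  n_5 = (-0.3211, -0.9470)
∠(n_1, n_5) = 128.97°
δ = |180° − 128.97°| = 51.03°
51.03° ≤ 2α = 69.98°  →  valid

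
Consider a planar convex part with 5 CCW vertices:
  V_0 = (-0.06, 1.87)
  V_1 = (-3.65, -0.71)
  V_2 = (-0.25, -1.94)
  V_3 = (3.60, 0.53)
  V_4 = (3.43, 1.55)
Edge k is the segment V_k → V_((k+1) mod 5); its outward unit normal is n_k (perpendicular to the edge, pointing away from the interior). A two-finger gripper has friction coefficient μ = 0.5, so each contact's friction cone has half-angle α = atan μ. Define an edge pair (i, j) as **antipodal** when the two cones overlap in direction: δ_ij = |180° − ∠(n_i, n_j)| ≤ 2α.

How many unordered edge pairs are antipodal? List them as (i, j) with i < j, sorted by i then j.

α = atan 0.5 = 26.57°;  2α = 53.13°
n_0 = (-0.5836, +0.8120)
n_1 = (-0.3402, -0.9404)
n_2 = (+0.5400, -0.8417)
n_3 = (+0.9864, +0.1644)
n_4 = (+0.0913, +0.9958)
  (0,1): δ = 55.59°  ·
  (0,2): δ = 3.02°  ✓
  (0,3): δ = 63.76°  ·
  (0,4): δ = 139.06°  ·
  (1,2): δ = 127.43°  ·
  (1,3): δ = 60.65°  ·
  (1,4): δ = 14.65°  ✓
  (2,3): δ = 113.22°  ·
  (2,4): δ = 37.92°  ✓
  (3,4): δ = 104.70°  ·
antipodal pairs: 3

count = 3; pairs: (0,2), (1,4), (2,4)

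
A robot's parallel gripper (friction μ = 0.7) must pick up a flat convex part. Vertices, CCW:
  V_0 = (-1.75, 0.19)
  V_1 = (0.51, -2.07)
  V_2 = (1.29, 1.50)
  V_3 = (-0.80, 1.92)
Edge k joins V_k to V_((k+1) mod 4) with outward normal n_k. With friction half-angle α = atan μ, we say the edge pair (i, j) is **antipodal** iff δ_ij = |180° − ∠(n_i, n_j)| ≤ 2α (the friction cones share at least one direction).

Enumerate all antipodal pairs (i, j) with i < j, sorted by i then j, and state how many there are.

count = 3; pairs: (0,1), (0,2), (1,3)

α = atan 0.7 = 34.99°;  2α = 69.98°
n_0 = (-0.7071, -0.7071)
n_1 = (+0.9770, -0.2135)
n_2 = (+0.1970, +0.9804)
n_3 = (-0.8765, +0.4813)
  (0,1): δ = 57.32°  ✓
  (0,2): δ = 33.64°  ✓
  (0,3): δ = 106.23°  ·
  (1,2): δ = 89.04°  ·
  (1,3): δ = 16.45°  ✓
  (2,3): δ = 107.41°  ·
antipodal pairs: 3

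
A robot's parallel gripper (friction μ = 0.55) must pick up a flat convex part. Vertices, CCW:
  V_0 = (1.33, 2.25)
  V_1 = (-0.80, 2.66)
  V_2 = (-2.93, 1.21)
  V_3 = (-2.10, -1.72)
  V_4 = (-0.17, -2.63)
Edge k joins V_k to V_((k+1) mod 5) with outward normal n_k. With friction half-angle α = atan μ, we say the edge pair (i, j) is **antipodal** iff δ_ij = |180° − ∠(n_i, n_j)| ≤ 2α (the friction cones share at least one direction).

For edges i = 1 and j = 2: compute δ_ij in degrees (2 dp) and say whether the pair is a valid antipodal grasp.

δ = 108.43°, invalid

α = atan 0.55 = 28.81°;  2α = 57.62°
edge 1: e_1 = (-2.13, -1.45);  n_1 = (-0.5627, +0.8266)
edge 2: e_2 = (+0.83, -2.93);  n_2 = (-0.9621, -0.2726)
∠(n_1, n_2) = 71.57°
δ = |180° − 71.57°| = 108.43°
108.43° > 2α = 57.62°  →  invalid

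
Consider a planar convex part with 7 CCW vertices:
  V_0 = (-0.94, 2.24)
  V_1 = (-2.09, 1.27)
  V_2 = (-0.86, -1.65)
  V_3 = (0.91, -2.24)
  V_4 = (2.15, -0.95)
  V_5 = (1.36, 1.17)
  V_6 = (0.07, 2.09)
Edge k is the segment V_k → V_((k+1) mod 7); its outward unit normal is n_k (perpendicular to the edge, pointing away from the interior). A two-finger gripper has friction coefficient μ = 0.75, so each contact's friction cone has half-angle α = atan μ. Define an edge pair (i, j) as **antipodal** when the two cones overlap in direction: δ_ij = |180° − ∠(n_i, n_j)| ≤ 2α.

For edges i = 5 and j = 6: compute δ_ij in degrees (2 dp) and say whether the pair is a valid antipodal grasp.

δ = 152.95°, invalid

α = atan 0.75 = 36.87°;  2α = 73.74°
edge 5: e_5 = (-1.29, +0.92);  n_5 = (+0.5806, +0.8142)
edge 6: e_6 = (-1.01, +0.15);  n_6 = (+0.1469, +0.9892)
∠(n_5, n_6) = 27.05°
δ = |180° − 27.05°| = 152.95°
152.95° > 2α = 73.74°  →  invalid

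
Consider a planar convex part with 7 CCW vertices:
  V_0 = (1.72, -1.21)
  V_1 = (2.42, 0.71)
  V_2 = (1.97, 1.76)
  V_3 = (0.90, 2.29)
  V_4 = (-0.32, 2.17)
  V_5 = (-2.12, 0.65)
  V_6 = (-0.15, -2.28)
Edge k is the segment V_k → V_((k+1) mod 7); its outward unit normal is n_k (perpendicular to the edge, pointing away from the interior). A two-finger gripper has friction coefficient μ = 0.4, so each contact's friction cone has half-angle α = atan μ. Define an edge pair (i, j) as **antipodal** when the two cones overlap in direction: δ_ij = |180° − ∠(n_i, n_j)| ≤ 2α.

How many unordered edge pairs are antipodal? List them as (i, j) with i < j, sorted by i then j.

count = 5; pairs: (0,4), (1,5), (2,5), (3,6), (4,6)

α = atan 0.4 = 21.80°;  2α = 43.60°
n_0 = (+0.9395, -0.3425)
n_1 = (+0.9191, +0.3939)
n_2 = (+0.4439, +0.8961)
n_3 = (-0.0979, +0.9952)
n_4 = (-0.6452, +0.7640)
n_5 = (-0.8299, -0.5580)
n_6 = (+0.4966, -0.8680)
  (0,1): δ = 136.77°  ·
  (0,2): δ = 96.32°  ·
  (0,3): δ = 64.35°  ·
  (0,4): δ = 29.79°  ✓
  (0,5): δ = 53.95°  ·
  (0,6): δ = 139.81°  ·
  (1,2): δ = 139.55°  ·
  (1,3): δ = 107.58°  ·
  (1,4): δ = 73.02°  ·
  (1,5): δ = 10.72°  ✓
  (1,6): δ = 96.58°  ·
  (2,3): δ = 148.03°  ·
  (2,4): δ = 113.47°  ·
  (2,5): δ = 29.73°  ✓
  (2,6): δ = 56.13°  ·
  (3,4): δ = 145.44°  ·
  (3,5): δ = 61.70°  ·
  (3,6): δ = 24.16°  ✓
  (4,5): δ = 96.26°  ·
  (4,6): δ = 10.40°  ✓
  (5,6): δ = 94.14°  ·
antipodal pairs: 5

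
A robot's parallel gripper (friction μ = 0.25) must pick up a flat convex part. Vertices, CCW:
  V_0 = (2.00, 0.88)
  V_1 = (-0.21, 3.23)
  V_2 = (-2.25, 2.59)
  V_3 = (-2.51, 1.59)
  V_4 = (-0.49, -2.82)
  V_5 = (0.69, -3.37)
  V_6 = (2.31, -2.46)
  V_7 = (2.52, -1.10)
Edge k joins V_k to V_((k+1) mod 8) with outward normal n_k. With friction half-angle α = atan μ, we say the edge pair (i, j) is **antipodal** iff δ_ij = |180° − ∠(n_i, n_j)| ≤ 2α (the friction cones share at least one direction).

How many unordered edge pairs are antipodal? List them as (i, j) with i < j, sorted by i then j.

α = atan 0.25 = 14.04°;  2α = 28.07°
n_0 = (+0.7285, +0.6851)
n_1 = (-0.2993, +0.9541)
n_2 = (-0.9678, +0.2516)
n_3 = (-0.9092, -0.4164)
n_4 = (-0.4225, -0.9064)
n_5 = (+0.4898, -0.8719)
n_6 = (+0.9883, -0.1526)
n_7 = (+0.9672, +0.2540)
  (0,1): δ = 115.82°  ·
  (0,2): δ = 57.82°  ·
  (0,3): δ = 18.63°  ✓
  (0,4): δ = 21.77°  ✓
  (0,5): δ = 76.08°  ·
  (0,6): δ = 127.98°  ·
  (0,7): δ = 151.47°  ·
  (1,2): δ = 121.99°  ·
  (1,3): δ = 82.81°  ·
  (1,4): δ = 42.41°  ·
  (1,5): δ = 11.91°  ✓
  (1,6): δ = 63.80°  ·
  (1,7): δ = 87.30°  ·
  (2,3): δ = 140.82°  ·
  (2,4): δ = 100.42°  ·
  (2,5): δ = 46.10°  ·
  (2,6): δ = 5.80°  ✓
  (2,7): δ = 29.29°  ·
  (3,4): δ = 139.60°  ·
  (3,5): δ = 85.29°  ·
  (3,6): δ = 33.39°  ·
  (3,7): δ = 9.90°  ✓
  (4,5): δ = 125.69°  ·
  (4,6): δ = 73.79°  ·
  (4,7): δ = 50.29°  ·
  (5,6): δ = 128.10°  ·
  (5,7): δ = 104.61°  ·
  (6,7): δ = 156.51°  ·
antipodal pairs: 5

count = 5; pairs: (0,3), (0,4), (1,5), (2,6), (3,7)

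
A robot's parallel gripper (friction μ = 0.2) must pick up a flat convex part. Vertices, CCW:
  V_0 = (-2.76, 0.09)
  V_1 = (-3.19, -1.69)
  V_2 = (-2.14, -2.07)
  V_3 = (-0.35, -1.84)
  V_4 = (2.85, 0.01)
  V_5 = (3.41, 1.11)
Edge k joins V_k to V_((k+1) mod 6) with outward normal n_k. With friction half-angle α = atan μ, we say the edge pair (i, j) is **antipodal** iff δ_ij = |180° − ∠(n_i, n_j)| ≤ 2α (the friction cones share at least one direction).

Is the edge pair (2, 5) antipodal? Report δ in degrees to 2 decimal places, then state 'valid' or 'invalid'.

α = atan 0.2 = 11.31°;  2α = 22.62°
edge 2: e_2 = (+1.79, +0.23);  n_2 = (+0.1274, -0.9918)
edge 5: e_5 = (-6.17, -1.02);  n_5 = (-0.1631, +0.9866)
∠(n_2, n_5) = 177.93°
δ = |180° − 177.93°| = 2.07°
2.07° ≤ 2α = 22.62°  →  valid

δ = 2.07°, valid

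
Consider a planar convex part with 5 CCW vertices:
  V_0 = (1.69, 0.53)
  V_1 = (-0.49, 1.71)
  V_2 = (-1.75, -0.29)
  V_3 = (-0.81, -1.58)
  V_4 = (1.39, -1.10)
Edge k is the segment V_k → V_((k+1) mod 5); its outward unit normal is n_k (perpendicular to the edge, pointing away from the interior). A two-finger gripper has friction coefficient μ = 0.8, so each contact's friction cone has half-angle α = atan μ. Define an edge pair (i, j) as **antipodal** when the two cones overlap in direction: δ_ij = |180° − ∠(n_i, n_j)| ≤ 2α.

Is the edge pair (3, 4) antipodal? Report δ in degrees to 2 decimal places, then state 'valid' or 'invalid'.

δ = 112.74°, invalid

α = atan 0.8 = 38.66°;  2α = 77.32°
edge 3: e_3 = (+2.20, +0.48);  n_3 = (+0.2132, -0.9770)
edge 4: e_4 = (+0.30, +1.63);  n_4 = (+0.9835, -0.1810)
∠(n_3, n_4) = 67.26°
δ = |180° − 67.26°| = 112.74°
112.74° > 2α = 77.32°  →  invalid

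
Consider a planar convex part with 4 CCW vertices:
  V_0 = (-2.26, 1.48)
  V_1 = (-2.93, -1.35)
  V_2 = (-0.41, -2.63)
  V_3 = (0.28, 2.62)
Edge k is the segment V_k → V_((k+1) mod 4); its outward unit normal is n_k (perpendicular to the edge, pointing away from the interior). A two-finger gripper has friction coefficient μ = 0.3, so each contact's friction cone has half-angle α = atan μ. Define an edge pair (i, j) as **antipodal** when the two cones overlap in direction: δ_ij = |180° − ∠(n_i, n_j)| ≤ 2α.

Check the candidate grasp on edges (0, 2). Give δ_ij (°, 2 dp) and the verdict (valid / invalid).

δ = 5.83°, valid

α = atan 0.3 = 16.70°;  2α = 33.40°
edge 0: e_0 = (-0.67, -2.83);  n_0 = (-0.9731, +0.2304)
edge 2: e_2 = (+0.69, +5.25);  n_2 = (+0.9915, -0.1303)
∠(n_0, n_2) = 174.17°
δ = |180° − 174.17°| = 5.83°
5.83° ≤ 2α = 33.40°  →  valid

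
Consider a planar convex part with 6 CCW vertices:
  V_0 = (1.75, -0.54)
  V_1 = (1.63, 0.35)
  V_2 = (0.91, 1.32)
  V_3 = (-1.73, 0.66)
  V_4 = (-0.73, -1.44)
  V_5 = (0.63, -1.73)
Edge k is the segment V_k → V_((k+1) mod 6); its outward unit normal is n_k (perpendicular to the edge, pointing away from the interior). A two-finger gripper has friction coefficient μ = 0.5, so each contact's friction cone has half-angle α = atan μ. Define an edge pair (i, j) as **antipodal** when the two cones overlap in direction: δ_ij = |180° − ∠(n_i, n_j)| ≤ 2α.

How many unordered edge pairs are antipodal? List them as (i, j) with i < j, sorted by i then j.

count = 5; pairs: (0,3), (1,3), (1,4), (2,4), (2,5)

α = atan 0.5 = 26.57°;  2α = 53.13°
n_0 = (+0.9910, +0.1336)
n_1 = (+0.8030, +0.5960)
n_2 = (-0.2425, +0.9701)
n_3 = (-0.9029, -0.4299)
n_4 = (-0.2085, -0.9780)
n_5 = (+0.7282, -0.6854)
  (0,1): δ = 151.09°  ·
  (0,2): δ = 83.64°  ·
  (0,3): δ = 17.78°  ✓
  (0,4): δ = 70.28°  ·
  (0,5): δ = 129.06°  ·
  (1,2): δ = 112.55°  ·
  (1,3): δ = 11.12°  ✓
  (1,4): δ = 41.38°  ✓
  (1,5): δ = 100.15°  ·
  (2,3): δ = 78.57°  ·
  (2,4): δ = 26.07°  ✓
  (2,5): δ = 32.70°  ✓
  (3,4): δ = 127.50°  ·
  (3,5): δ = 68.73°  ·
  (4,5): δ = 121.23°  ·
antipodal pairs: 5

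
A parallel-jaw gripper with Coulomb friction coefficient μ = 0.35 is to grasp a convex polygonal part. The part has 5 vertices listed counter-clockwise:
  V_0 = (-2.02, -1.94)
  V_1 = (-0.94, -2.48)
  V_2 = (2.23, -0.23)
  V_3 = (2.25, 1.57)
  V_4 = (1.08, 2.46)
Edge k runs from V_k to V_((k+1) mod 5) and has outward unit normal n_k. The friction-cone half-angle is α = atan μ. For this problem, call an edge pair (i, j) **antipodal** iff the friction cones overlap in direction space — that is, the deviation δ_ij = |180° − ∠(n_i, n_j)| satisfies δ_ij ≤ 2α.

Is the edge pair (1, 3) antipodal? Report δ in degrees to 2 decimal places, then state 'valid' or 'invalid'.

α = atan 0.35 = 19.29°;  2α = 38.58°
edge 1: e_1 = (+3.17, +2.25);  n_1 = (+0.5788, -0.8155)
edge 3: e_3 = (-1.17, +0.89);  n_3 = (+0.6054, +0.7959)
∠(n_1, n_3) = 107.37°
δ = |180° − 107.37°| = 72.63°
72.63° > 2α = 38.58°  →  invalid

δ = 72.63°, invalid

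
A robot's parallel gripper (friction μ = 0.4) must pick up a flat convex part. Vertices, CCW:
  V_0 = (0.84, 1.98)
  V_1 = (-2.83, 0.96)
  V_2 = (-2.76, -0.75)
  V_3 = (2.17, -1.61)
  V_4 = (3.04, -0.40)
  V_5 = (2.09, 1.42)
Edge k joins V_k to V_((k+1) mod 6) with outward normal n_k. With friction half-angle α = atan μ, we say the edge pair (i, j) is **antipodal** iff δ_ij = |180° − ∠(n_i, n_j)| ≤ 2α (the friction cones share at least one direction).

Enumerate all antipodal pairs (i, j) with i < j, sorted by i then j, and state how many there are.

α = atan 0.4 = 21.80°;  2α = 43.60°
n_0 = (-0.2678, +0.9635)
n_1 = (-0.9992, -0.0409)
n_2 = (-0.1718, -0.9851)
n_3 = (+0.8119, -0.5838)
n_4 = (+0.8865, +0.4627)
n_5 = (+0.4088, +0.9126)
  (0,1): δ = 103.19°  ·
  (0,2): δ = 25.43°  ✓
  (0,3): δ = 38.75°  ✓
  (0,4): δ = 102.03°  ·
  (0,5): δ = 140.34°  ·
  (1,2): δ = 102.24°  ·
  (1,3): δ = 38.06°  ✓
  (1,4): δ = 25.22°  ✓
  (1,5): δ = 63.52°  ·
  (2,3): δ = 115.82°  ·
  (2,4): δ = 52.54°  ·
  (2,5): δ = 14.24°  ✓
  (3,4): δ = 116.72°  ·
  (3,5): δ = 78.42°  ·
  (4,5): δ = 141.70°  ·
antipodal pairs: 5

count = 5; pairs: (0,2), (0,3), (1,3), (1,4), (2,5)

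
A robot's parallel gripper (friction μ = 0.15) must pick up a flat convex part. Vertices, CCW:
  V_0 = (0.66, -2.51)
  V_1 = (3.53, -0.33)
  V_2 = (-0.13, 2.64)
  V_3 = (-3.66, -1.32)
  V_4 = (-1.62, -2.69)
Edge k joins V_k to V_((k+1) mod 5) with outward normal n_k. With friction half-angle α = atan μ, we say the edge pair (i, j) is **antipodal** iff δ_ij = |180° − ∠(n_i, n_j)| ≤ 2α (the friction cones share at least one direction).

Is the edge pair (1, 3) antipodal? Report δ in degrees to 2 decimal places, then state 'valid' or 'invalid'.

α = atan 0.15 = 8.53°;  2α = 17.06°
edge 1: e_1 = (-3.66, +2.97);  n_1 = (+0.6301, +0.7765)
edge 3: e_3 = (+2.04, -1.37);  n_3 = (-0.5575, -0.8302)
∠(n_1, n_3) = 174.83°
δ = |180° − 174.83°| = 5.17°
5.17° ≤ 2α = 17.06°  →  valid

δ = 5.17°, valid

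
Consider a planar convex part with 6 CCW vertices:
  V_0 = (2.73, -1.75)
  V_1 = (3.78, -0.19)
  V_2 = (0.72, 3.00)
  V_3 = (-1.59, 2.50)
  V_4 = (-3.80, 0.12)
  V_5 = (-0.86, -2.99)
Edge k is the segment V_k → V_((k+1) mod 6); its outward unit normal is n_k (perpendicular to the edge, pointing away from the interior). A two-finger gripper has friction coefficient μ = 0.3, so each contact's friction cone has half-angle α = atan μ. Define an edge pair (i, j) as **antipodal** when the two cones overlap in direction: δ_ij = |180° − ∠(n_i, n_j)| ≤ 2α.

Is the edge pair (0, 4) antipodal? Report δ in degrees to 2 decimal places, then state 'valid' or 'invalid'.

α = atan 0.3 = 16.70°;  2α = 33.40°
edge 0: e_0 = (+1.05, +1.56);  n_0 = (+0.8296, -0.5584)
edge 4: e_4 = (+2.94, -3.11);  n_4 = (-0.7267, -0.6870)
∠(n_0, n_4) = 102.67°
δ = |180° − 102.67°| = 77.33°
77.33° > 2α = 33.40°  →  invalid

δ = 77.33°, invalid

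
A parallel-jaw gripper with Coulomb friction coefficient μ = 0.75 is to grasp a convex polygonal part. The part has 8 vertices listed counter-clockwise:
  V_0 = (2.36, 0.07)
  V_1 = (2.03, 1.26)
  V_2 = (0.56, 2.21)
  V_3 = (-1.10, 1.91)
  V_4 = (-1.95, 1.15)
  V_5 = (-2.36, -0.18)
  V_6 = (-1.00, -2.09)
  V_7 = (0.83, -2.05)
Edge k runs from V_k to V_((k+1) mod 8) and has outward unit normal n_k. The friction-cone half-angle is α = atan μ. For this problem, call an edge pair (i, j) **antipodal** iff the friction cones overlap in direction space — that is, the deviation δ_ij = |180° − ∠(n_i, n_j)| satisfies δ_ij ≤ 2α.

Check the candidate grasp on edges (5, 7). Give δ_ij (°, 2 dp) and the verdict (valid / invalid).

δ = 71.27°, valid

α = atan 0.75 = 36.87°;  2α = 73.74°
edge 5: e_5 = (+1.36, -1.91);  n_5 = (-0.8146, -0.5800)
edge 7: e_7 = (+1.53, +2.12);  n_7 = (+0.8109, -0.5852)
∠(n_5, n_7) = 108.73°
δ = |180° − 108.73°| = 71.27°
71.27° ≤ 2α = 73.74°  →  valid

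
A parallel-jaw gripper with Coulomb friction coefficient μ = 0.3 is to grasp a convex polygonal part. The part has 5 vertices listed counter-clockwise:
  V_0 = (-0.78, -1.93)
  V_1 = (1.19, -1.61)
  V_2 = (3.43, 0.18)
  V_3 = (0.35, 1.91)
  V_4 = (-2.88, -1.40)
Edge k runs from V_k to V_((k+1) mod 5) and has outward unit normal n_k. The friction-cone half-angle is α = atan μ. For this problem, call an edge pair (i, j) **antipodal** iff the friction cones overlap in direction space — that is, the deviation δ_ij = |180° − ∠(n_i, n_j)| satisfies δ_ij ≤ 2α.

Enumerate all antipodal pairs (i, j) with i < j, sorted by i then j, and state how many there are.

count = 2; pairs: (1,3), (2,4)

α = atan 0.3 = 16.70°;  2α = 33.40°
n_0 = (+0.1603, -0.9871)
n_1 = (+0.6243, -0.7812)
n_2 = (+0.4897, +0.8719)
n_3 = (-0.7157, +0.6984)
n_4 = (-0.2447, -0.9696)
  (0,1): δ = 150.60°  ·
  (0,2): δ = 38.55°  ·
  (0,3): δ = 36.47°  ·
  (0,4): δ = 156.61°  ·
  (1,2): δ = 67.95°  ·
  (1,3): δ = 7.07°  ✓
  (1,4): δ = 127.21°  ·
  (2,3): δ = 104.98°  ·
  (2,4): δ = 15.16°  ✓
  (3,4): δ = 59.87°  ·
antipodal pairs: 2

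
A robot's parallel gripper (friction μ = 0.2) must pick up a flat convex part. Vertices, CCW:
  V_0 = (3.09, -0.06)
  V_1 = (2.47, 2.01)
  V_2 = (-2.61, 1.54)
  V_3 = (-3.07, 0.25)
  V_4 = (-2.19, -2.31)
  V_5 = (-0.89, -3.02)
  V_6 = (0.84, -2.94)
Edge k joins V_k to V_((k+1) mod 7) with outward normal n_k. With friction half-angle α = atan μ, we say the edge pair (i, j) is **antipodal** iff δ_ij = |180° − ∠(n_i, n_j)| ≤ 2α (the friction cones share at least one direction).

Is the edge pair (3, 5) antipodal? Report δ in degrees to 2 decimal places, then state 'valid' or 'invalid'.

α = atan 0.2 = 11.31°;  2α = 22.62°
edge 3: e_3 = (+0.88, -2.56);  n_3 = (-0.9457, -0.3251)
edge 5: e_5 = (+1.73, +0.08);  n_5 = (+0.0462, -0.9989)
∠(n_3, n_5) = 73.68°
δ = |180° − 73.68°| = 106.32°
106.32° > 2α = 22.62°  →  invalid

δ = 106.32°, invalid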